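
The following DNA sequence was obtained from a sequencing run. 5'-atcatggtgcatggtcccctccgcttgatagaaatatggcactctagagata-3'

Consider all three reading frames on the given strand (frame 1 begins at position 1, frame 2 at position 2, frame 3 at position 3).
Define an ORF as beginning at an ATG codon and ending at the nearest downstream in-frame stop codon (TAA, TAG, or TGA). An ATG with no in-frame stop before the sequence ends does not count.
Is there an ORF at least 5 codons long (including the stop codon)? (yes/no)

Frame 1: ATC ATG GTG CAT GGT CCC CTC CGC TTG ATA GAA ATA TGG CAC TCT AGA GAT — no ATG→stop ORF.
Frame 2: TCA TGG TGC ATG GTC CCC TCC GCT TGA TAG AAA TAT GGC ACT CTA GAG ATA — ATG at 11, stop TGA at 26 → 18 nt.
Frame 3: CAT GGT GCA TGG TCC CCT CCG CTT GAT AGA AAT ATG GCA CTC TAG AGA — ATG at 36, stop TAG at 45 → 12 nt.
Frame 2 has an ORF of 6 codons (positions 11–28) ≥ 5, so yes.

yes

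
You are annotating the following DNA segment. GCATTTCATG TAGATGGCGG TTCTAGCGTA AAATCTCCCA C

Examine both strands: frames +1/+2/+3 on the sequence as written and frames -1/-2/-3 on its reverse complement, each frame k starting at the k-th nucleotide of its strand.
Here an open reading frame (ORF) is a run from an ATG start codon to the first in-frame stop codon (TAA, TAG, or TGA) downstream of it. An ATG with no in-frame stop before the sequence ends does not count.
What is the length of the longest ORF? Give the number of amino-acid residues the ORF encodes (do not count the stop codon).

5

Reverse complement (5'→3'): GTGGGAGATTTTACGCTAGAACCGCCATCTACATGAAATGC
Frame +1: GCA TTT CAT GTA GAT GGC GGT TCT AGC GTA AAA TCT CCC — no ATG→stop ORF.
Frame +2: CAT TTC ATG TAG ATG GCG GTT CTA GCG TAA AAT CTC CCA — ATG at 8, stop TAG at 11 → 6 nt; ATG at 14, stop TAA at 29 → 18 nt.
Frame +3: ATT TCA TGT AGA TGG CGG TTC TAG CGT AAA ATC TCC CAC — no ATG→stop ORF.
Frame -1: GTG GGA GAT TTT ACG CTA GAA CCG CCA TCT ACA TGA AAT — no ATG→stop ORF.
Frame -2: TGG GAG ATT TTA CGC TAG AAC CGC CAT CTA CAT GAA ATG — no ATG→stop ORF.
Frame -3: GGG AGA TTT TAC GCT AGA ACC GCC ATC TAC ATG AAA TGC — no ATG→stop ORF.
Longest: frame +2, positions 14–31, 18 nt = 6 codons = 5 aa. → 5 amino acids.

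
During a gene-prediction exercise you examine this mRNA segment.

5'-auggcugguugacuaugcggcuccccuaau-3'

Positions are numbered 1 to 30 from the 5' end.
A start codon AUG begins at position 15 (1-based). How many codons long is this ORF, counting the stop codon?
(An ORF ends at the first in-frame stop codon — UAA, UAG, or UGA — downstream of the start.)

5

Codons from position 15: AUG (15–17), CGG (18–20), CUC (21–23), CCC (24–26), UAA (27–29).
UAA is the first in-frame stop; that's 5 codons including the stop.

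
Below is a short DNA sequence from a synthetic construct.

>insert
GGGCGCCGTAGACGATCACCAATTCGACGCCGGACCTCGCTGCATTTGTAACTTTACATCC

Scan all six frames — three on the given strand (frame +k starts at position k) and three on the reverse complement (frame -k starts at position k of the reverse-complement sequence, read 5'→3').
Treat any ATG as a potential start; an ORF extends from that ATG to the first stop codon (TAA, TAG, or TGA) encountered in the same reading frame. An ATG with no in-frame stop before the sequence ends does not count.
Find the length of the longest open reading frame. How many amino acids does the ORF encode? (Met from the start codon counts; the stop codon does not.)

Reverse complement (5'→3'): GGATGTAAAGTTACAAATGCAGCGAGGTCCGGCGTCGAATTGGTGATCGTCTACGGCGCCC
Frame +1: GGG CGC CGT AGA CGA TCA CCA ATT CGA CGC CGG ACC TCG CTG CAT TTG TAA CTT TAC ATC — no ATG→stop ORF.
Frame +2: GGC GCC GTA GAC GAT CAC CAA TTC GAC GCC GGA CCT CGC TGC ATT TGT AAC TTT ACA TCC — no ATG→stop ORF.
Frame +3: GCG CCG TAG ACG ATC ACC AAT TCG ACG CCG GAC CTC GCT GCA TTT GTA ACT TTA CAT — no ATG→stop ORF.
Frame -1: GGA TGT AAA GTT ACA AAT GCA GCG AGG TCC GGC GTC GAA TTG GTG ATC GTC TAC GGC GCC — no ATG→stop ORF.
Frame -2: GAT GTA AAG TTA CAA ATG CAG CGA GGT CCG GCG TCG AAT TGG TGA TCG TCT ACG GCG CCC — ATG at 17, stop TGA at 44 → 30 nt.
Frame -3: ATG TAA AGT TAC AAA TGC AGC GAG GTC CGG CGT CGA ATT GGT GAT CGT CTA CGG CGC — ATG at 3, stop TAA at 6 → 6 nt.
Longest: frame -2, positions 17–46, 30 nt = 10 codons = 9 aa. → 9 amino acids.

9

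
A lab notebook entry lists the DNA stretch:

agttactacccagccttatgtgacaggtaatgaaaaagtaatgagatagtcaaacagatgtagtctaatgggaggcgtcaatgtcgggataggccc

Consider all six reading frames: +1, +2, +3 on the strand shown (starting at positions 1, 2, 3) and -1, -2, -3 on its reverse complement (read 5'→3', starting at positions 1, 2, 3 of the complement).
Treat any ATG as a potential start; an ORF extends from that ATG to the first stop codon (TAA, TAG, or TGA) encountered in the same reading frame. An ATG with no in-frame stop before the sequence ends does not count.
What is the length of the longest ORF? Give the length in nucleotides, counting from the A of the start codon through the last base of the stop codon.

Reverse complement (5'→3'): GGGCCTATCCCGACATTGACGCCTCCCATTAGACTACATCTGTTTGACTATCTCATTACTTTTTCATTACCTGTCACATAAGGCTGGGTAGTAACT
Frame +1: AGT TAC TAC CCA GCC TTA TGT GAC AGG TAA TGA AAA AGT AAT GAG ATA GTC AAA CAG ATG TAG TCT AAT GGG AGG CGT CAA TGT CGG GAT AGG CCC — ATG at 58, stop TAG at 61 → 6 nt.
Frame +2: GTT ACT ACC CAG CCT TAT GTG ACA GGT AAT GAA AAA GTA ATG AGA TAG TCA AAC AGA TGT AGT CTA ATG GGA GGC GTC AAT GTC GGG ATA GGC — ATG at 41, stop TAG at 47 → 9 nt.
Frame +3: TTA CTA CCC AGC CTT ATG TGA CAG GTA ATG AAA AAG TAA TGA GAT AGT CAA ACA GAT GTA GTC TAA TGG GAG GCG TCA ATG TCG GGA TAG GCC — ATG at 18, stop TGA at 21 → 6 nt; ATG at 30, stop TAA at 39 → 12 nt; ATG at 81, stop TAG at 90 → 12 nt.
Frame -1: GGG CCT ATC CCG ACA TTG ACG CCT CCC ATT AGA CTA CAT CTG TTT GAC TAT CTC ATT ACT TTT TCA TTA CCT GTC ACA TAA GGC TGG GTA GTA ACT — no ATG→stop ORF.
Frame -2: GGC CTA TCC CGA CAT TGA CGC CTC CCA TTA GAC TAC ATC TGT TTG ACT ATC TCA TTA CTT TTT CAT TAC CTG TCA CAT AAG GCT GGG TAG TAA — no ATG→stop ORF.
Frame -3: GCC TAT CCC GAC ATT GAC GCC TCC CAT TAG ACT ACA TCT GTT TGA CTA TCT CAT TAC TTT TTC ATT ACC TGT CAC ATA AGG CTG GGT AGT AAC — no ATG→stop ORF.
Longest: frame +3, positions 30–41, 12 nt = 4 codons = 3 aa. → 12 nucleotides.

12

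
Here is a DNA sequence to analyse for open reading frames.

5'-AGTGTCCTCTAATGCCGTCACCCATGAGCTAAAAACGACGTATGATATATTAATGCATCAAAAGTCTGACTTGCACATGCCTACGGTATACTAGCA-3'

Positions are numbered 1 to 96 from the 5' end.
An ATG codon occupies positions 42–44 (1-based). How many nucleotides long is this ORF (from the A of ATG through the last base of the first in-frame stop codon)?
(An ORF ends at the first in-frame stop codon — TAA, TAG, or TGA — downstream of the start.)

12

Codons from position 42: ATG (42–44), ATA (45–47), TAT (48–50), TAA (51–53).
TAA is the first in-frame stop; ORF spans 42–53, 12 nucleotides.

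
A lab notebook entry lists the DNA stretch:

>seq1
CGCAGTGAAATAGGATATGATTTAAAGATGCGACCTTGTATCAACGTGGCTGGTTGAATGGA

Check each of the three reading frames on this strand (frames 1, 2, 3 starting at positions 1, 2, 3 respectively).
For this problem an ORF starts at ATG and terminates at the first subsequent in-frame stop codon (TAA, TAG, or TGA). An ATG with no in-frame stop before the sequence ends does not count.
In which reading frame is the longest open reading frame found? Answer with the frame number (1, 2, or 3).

Frame 1: CGC AGT GAA ATA GGA TAT GAT TTA AAG ATG CGA CCT TGT ATC AAC GTG GCT GGT TGA ATG — ATG at 28, stop TGA at 55 → 30 nt.
Frame 2: GCA GTG AAA TAG GAT ATG ATT TAA AGA TGC GAC CTT GTA TCA ACG TGG CTG GTT GAA TGG — ATG at 17, stop TAA at 23 → 9 nt.
Frame 3: CAG TGA AAT AGG ATA TGA TTT AAA GAT GCG ACC TTG TAT CAA CGT GGC TGG TTG AAT GGA — no ATG→stop ORF.
Longest ORF is 30 nt in frame 1 (positions 28–57).

1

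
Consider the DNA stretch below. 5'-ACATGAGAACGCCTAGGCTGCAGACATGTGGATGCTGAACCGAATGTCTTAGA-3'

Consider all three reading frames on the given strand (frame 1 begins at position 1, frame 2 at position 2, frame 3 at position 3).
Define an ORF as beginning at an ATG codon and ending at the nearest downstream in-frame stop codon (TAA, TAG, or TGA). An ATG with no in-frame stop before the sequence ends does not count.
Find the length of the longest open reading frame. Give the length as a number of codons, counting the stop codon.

12

Frame 1: ACA TGA GAA CGC CTA GGC TGC AGA CAT GTG GAT GCT GAA CCG AAT GTC TTA — no ATG→stop ORF.
Frame 2: CAT GAG AAC GCC TAG GCT GCA GAC ATG TGG ATG CTG AAC CGA ATG TCT TAG — ATG at 26, stop TAG at 50 → 27 nt; ATG at 32, stop TAG at 50 → 21 nt; ATG at 44, stop TAG at 50 → 9 nt.
Frame 3: ATG AGA ACG CCT AGG CTG CAG ACA TGT GGA TGC TGA ACC GAA TGT CTT AGA — ATG at 3, stop TGA at 36 → 36 nt.
Longest: frame 3, positions 3–38, 36 nt = 12 codons = 11 aa. → 12 codons.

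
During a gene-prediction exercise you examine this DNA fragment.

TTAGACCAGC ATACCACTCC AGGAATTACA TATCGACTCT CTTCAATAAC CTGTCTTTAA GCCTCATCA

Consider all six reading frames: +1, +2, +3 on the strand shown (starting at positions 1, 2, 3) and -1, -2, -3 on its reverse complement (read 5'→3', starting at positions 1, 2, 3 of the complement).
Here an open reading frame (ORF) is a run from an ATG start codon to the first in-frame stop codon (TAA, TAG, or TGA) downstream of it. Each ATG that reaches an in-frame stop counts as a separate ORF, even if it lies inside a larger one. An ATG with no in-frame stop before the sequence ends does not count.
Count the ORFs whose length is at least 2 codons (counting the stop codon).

Reverse complement (5'→3'): TGATGAGGCTTAAAGACAGGTTATTGAAGAGAGTCGATATGTAATTCCTGGAGTGGTATGCTGGTCTAA
Frame +1: TTA GAC CAG CAT ACC ACT CCA GGA ATT ACA TAT CGA CTC TCT TCA ATA ACC TGT CTT TAA GCC TCA TCA — no ATG→stop ORF.
Frame +2: TAG ACC AGC ATA CCA CTC CAG GAA TTA CAT ATC GAC TCT CTT CAA TAA CCT GTC TTT AAG CCT CAT — no ATG→stop ORF.
Frame +3: AGA CCA GCA TAC CAC TCC AGG AAT TAC ATA TCG ACT CTC TTC AAT AAC CTG TCT TTA AGC CTC ATC — no ATG→stop ORF.
Frame -1: TGA TGA GGC TTA AAG ACA GGT TAT TGA AGA GAG TCG ATA TGT AAT TCC TGG AGT GGT ATG CTG GTC TAA — ATG at 58, stop TAA at 67 → 12 nt.
Frame -2: GAT GAG GCT TAA AGA CAG GTT ATT GAA GAG AGT CGA TAT GTA ATT CCT GGA GTG GTA TGC TGG TCT — no ATG→stop ORF.
Frame -3: ATG AGG CTT AAA GAC AGG TTA TTG AAG AGA GTC GAT ATG TAA TTC CTG GAG TGG TAT GCT GGT CTA — ATG at 3, stop TAA at 42 → 42 nt; ATG at 39, stop TAA at 42 → 6 nt.
ORFs ≥ 2 codons: frame -1 58–69 (4 codons), frame -3 3–44 (14 codons), frame -3 39–44 (2 codons). Count = 3.

3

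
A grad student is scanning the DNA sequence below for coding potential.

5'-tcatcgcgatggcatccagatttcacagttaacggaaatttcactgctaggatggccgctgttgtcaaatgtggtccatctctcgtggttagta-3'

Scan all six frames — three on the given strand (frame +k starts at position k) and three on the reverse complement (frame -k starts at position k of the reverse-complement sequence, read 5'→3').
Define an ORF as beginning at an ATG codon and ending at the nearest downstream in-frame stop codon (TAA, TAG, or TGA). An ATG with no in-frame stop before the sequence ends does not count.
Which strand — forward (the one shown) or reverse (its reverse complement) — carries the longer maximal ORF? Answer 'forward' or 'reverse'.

Reverse complement (5'→3'): TACTAACCACGAGAGATGGACCACATTTGACAACAGCGGCCATCCTAGCAGTGAAATTTCCGTTAACTGTGAAATCTGGATGCCATCGCGATGA
Frame +1: TCA TCG CGA TGG CAT CCA GAT TTC ACA GTT AAC GGA AAT TTC ACT GCT AGG ATG GCC GCT GTT GTC AAA TGT GGT CCA TCT CTC GTG GTT AGT — no ATG→stop ORF.
Frame +2: CAT CGC GAT GGC ATC CAG ATT TCA CAG TTA ACG GAA ATT TCA CTG CTA GGA TGG CCG CTG TTG TCA AAT GTG GTC CAT CTC TCG TGG TTA GTA — no ATG→stop ORF.
Frame +3: ATC GCG ATG GCA TCC AGA TTT CAC AGT TAA CGG AAA TTT CAC TGC TAG GAT GGC CGC TGT TGT CAA ATG TGG TCC ATC TCT CGT GGT TAG — ATG at 9, stop TAA at 30 → 24 nt; ATG at 69, stop TAG at 90 → 24 nt.
Frame -1: TAC TAA CCA CGA GAG ATG GAC CAC ATT TGA CAA CAG CGG CCA TCC TAG CAG TGA AAT TTC CGT TAA CTG TGA AAT CTG GAT GCC ATC GCG ATG — ATG at 16, stop TGA at 28 → 15 nt.
Frame -2: ACT AAC CAC GAG AGA TGG ACC ACA TTT GAC AAC AGC GGC CAT CCT AGC AGT GAA ATT TCC GTT AAC TGT GAA ATC TGG ATG CCA TCG CGA TGA — ATG at 80, stop TGA at 92 → 15 nt.
Frame -3: CTA ACC ACG AGA GAT GGA CCA CAT TTG ACA ACA GCG GCC ATC CTA GCA GTG AAA TTT CCG TTA ACT GTG AAA TCT GGA TGC CAT CGC GAT — no ATG→stop ORF.
Forward-strand max 24 nt; reverse-strand max 15 nt. The forward strand has the longer ORF.

forward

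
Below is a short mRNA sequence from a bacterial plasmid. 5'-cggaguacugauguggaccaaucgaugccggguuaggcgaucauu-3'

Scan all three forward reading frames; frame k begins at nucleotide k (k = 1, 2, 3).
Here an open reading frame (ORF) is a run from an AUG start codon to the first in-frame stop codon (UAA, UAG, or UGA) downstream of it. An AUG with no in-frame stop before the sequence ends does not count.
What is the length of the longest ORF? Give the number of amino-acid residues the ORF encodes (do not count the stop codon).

3

Frame 1: CGG AGU ACU GAU GUG GAC CAA UCG AUG CCG GGU UAG GCG AUC AUU — AUG at 25, stop UAG at 34 → 12 nt.
Frame 2: GGA GUA CUG AUG UGG ACC AAU CGA UGC CGG GUU AGG CGA UCA — no AUG→stop ORF.
Frame 3: GAG UAC UGA UGU GGA CCA AUC GAU GCC GGG UUA GGC GAU CAU — no AUG→stop ORF.
Longest: frame 1, positions 25–36, 12 nt = 4 codons = 3 aa. → 3 amino acids.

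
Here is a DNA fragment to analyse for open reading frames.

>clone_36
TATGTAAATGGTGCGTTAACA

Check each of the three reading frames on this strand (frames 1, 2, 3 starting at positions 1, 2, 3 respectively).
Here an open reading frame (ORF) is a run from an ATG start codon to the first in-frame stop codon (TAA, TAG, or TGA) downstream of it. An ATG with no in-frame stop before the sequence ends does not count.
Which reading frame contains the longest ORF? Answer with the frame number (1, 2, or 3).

2

Frame 1: TAT GTA AAT GGT GCG TTA ACA — no ATG→stop ORF.
Frame 2: ATG TAA ATG GTG CGT TAA — ATG at 2, stop TAA at 5 → 6 nt; ATG at 8, stop TAA at 17 → 12 nt.
Frame 3: TGT AAA TGG TGC GTT AAC — no ATG→stop ORF.
Longest ORF is 12 nt in frame 2 (positions 8–19).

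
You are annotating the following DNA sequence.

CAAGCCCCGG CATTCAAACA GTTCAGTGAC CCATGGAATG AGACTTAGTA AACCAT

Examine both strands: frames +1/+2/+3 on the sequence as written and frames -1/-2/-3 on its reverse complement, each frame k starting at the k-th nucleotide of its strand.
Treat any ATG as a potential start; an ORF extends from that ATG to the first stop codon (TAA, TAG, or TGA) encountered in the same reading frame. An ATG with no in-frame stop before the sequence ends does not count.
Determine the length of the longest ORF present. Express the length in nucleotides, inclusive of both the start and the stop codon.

Reverse complement (5'→3'): ATGGTTTACTAAGTCTCATTCCATGGGTCACTGAACTGTTTGAATGCCGGGGCTTG
Frame +1: CAA GCC CCG GCA TTC AAA CAG TTC AGT GAC CCA TGG AAT GAG ACT TAG TAA ACC — no ATG→stop ORF.
Frame +2: AAG CCC CGG CAT TCA AAC AGT TCA GTG ACC CAT GGA ATG AGA CTT AGT AAA CCA — no ATG→stop ORF.
Frame +3: AGC CCC GGC ATT CAA ACA GTT CAG TGA CCC ATG GAA TGA GAC TTA GTA AAC CAT — ATG at 33, stop TGA at 39 → 9 nt.
Frame -1: ATG GTT TAC TAA GTC TCA TTC CAT GGG TCA CTG AAC TGT TTG AAT GCC GGG GCT — ATG at 1, stop TAA at 10 → 12 nt.
Frame -2: TGG TTT ACT AAG TCT CAT TCC ATG GGT CAC TGA ACT GTT TGA ATG CCG GGG CTT — ATG at 23, stop TGA at 32 → 12 nt.
Frame -3: GGT TTA CTA AGT CTC ATT CCA TGG GTC ACT GAA CTG TTT GAA TGC CGG GGC TTG — no ATG→stop ORF.
Longest: frame -1, positions 1–12, 12 nt = 4 codons = 3 aa. → 12 nucleotides.

12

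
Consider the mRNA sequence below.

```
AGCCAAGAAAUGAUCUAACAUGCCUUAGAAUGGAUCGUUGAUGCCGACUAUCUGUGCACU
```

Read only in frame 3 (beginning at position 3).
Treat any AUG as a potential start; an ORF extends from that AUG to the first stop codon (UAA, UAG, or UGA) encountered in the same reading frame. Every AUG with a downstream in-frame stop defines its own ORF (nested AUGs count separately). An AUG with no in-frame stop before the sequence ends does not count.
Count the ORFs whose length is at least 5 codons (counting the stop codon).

0

Frame 3: CCA AGA AAU GAU CUA ACA UGC CUU AGA AUG GAU CGU UGA UGC CGA CUA UCU GUG CAC — AUG at 30, stop UGA at 39 → 12 nt.
No ORF reaches 5 codons. Count = 0.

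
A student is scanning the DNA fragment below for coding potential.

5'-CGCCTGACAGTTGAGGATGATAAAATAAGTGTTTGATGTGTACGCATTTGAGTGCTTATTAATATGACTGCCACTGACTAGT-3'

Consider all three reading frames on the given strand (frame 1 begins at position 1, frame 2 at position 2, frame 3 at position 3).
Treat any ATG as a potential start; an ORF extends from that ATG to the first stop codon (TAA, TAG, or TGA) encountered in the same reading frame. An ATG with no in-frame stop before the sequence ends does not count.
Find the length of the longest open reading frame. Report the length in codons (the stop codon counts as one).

9

Frame 1: CGC CTG ACA GTT GAG GAT GAT AAA ATA AGT GTT TGA TGT GTA CGC ATT TGA GTG CTT ATT AAT ATG ACT GCC ACT GAC TAG — ATG at 64, stop TAG at 79 → 18 nt.
Frame 2: GCC TGA CAG TTG AGG ATG ATA AAA TAA GTG TTT GAT GTG TAC GCA TTT GAG TGC TTA TTA ATA TGA CTG CCA CTG ACT AGT — ATG at 17, stop TAA at 26 → 12 nt.
Frame 3: CCT GAC AGT TGA GGA TGA TAA AAT AAG TGT TTG ATG TGT ACG CAT TTG AGT GCT TAT TAA TAT GAC TGC CAC TGA CTA — ATG at 36, stop TAA at 60 → 27 nt.
Longest: frame 3, positions 36–62, 27 nt = 9 codons = 8 aa. → 9 codons.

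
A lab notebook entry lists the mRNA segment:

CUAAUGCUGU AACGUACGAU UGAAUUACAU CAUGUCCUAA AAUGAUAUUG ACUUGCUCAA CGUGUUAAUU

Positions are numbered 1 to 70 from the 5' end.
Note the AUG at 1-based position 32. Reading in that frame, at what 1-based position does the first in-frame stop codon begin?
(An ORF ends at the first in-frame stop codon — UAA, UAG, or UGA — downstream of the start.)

Codons from position 32: AUG (32–34), UCC (35–37), UAA (38–40).
UAA is a stop codon; it begins at position 38.

38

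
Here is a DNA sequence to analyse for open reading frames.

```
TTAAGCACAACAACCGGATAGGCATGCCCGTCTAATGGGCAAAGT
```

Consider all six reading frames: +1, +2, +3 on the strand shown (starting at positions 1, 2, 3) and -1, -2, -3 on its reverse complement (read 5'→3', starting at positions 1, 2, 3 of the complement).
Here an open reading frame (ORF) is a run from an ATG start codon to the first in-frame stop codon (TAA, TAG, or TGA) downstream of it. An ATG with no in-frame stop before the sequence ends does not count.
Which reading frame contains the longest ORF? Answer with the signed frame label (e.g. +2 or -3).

Reverse complement (5'→3'): ACTTTGCCCATTAGACGGGCATGCCTATCCGGTTGTTGTGCTTAA
Frame +1: TTA AGC ACA ACA ACC GGA TAG GCA TGC CCG TCT AAT GGG CAA AGT — no ATG→stop ORF.
Frame +2: TAA GCA CAA CAA CCG GAT AGG CAT GCC CGT CTA ATG GGC AAA — no ATG→stop ORF.
Frame +3: AAG CAC AAC AAC CGG ATA GGC ATG CCC GTC TAA TGG GCA AAG — ATG at 24, stop TAA at 33 → 12 nt.
Frame -1: ACT TTG CCC ATT AGA CGG GCA TGC CTA TCC GGT TGT TGT GCT TAA — no ATG→stop ORF.
Frame -2: CTT TGC CCA TTA GAC GGG CAT GCC TAT CCG GTT GTT GTG CTT — no ATG→stop ORF.
Frame -3: TTT GCC CAT TAG ACG GGC ATG CCT ATC CGG TTG TTG TGC TTA — no ATG→stop ORF.
Longest ORF is 12 nt in frame +3 (positions 24–35).

+3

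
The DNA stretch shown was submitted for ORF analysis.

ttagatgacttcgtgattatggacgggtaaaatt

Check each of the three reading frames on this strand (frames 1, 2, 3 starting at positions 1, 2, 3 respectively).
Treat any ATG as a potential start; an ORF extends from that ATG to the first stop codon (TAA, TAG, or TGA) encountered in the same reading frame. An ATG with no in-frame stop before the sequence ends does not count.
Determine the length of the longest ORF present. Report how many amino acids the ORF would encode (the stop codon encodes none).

Frame 1: TTA GAT GAC TTC GTG ATT ATG GAC GGG TAA AAT — ATG at 19, stop TAA at 28 → 12 nt.
Frame 2: TAG ATG ACT TCG TGA TTA TGG ACG GGT AAA ATT — ATG at 5, stop TGA at 14 → 12 nt.
Frame 3: AGA TGA CTT CGT GAT TAT GGA CGG GTA AAA — no ATG→stop ORF.
Longest: frame 1, positions 19–30, 12 nt = 4 codons = 3 aa. → 3 amino acids.

3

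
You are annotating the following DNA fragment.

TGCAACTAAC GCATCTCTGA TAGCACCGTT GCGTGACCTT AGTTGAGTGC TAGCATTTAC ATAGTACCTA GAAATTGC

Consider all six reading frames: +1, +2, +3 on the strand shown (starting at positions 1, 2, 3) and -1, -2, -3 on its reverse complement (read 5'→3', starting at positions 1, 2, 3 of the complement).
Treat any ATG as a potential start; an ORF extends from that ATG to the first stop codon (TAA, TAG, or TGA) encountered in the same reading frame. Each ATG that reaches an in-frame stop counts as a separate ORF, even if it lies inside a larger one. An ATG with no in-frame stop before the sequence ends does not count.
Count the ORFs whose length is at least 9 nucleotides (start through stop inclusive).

2

Reverse complement (5'→3'): GCAATTTCTAGGTACTATGTAAATGCTAGCACTCAACTAAGGTCACGCAACGGTGCTATCAGAGATGCGTTAGTTGCA
Frame +1: TGC AAC TAA CGC ATC TCT GAT AGC ACC GTT GCG TGA CCT TAG TTG AGT GCT AGC ATT TAC ATA GTA CCT AGA AAT TGC — no ATG→stop ORF.
Frame +2: GCA ACT AAC GCA TCT CTG ATA GCA CCG TTG CGT GAC CTT AGT TGA GTG CTA GCA TTT ACA TAG TAC CTA GAA ATT — no ATG→stop ORF.
Frame +3: CAA CTA ACG CAT CTC TGA TAG CAC CGT TGC GTG ACC TTA GTT GAG TGC TAG CAT TTA CAT AGT ACC TAG AAA TTG — no ATG→stop ORF.
Frame -1: GCA ATT TCT AGG TAC TAT GTA AAT GCT AGC ACT CAA CTA AGG TCA CGC AAC GGT GCT ATC AGA GAT GCG TTA GTT GCA — no ATG→stop ORF.
Frame -2: CAA TTT CTA GGT ACT ATG TAA ATG CTA GCA CTC AAC TAA GGT CAC GCA ACG GTG CTA TCA GAG ATG CGT TAG TTG — ATG at 17, stop TAA at 20 → 6 nt; ATG at 23, stop TAA at 38 → 18 nt; ATG at 65, stop TAG at 71 → 9 nt.
Frame -3: AAT TTC TAG GTA CTA TGT AAA TGC TAG CAC TCA ACT AAG GTC ACG CAA CGG TGC TAT CAG AGA TGC GTT AGT TGC — no ATG→stop ORF.
ORFs ≥ 9 nucleotides: frame -2 23–40 (18 nucleotides), frame -2 65–73 (9 nucleotides). Count = 2.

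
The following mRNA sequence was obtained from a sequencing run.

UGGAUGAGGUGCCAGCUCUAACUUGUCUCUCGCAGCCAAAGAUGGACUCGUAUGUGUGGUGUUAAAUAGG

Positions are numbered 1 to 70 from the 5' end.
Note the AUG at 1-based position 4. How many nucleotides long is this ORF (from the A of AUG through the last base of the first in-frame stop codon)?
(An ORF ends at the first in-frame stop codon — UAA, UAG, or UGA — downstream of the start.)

Codons from position 4: AUG (4–6), AGG (7–9), UGC (10–12), CAG (13–15), CUC (16–18), UAA (19–21).
UAA is the first in-frame stop; ORF spans 4–21, 18 nucleotides.

18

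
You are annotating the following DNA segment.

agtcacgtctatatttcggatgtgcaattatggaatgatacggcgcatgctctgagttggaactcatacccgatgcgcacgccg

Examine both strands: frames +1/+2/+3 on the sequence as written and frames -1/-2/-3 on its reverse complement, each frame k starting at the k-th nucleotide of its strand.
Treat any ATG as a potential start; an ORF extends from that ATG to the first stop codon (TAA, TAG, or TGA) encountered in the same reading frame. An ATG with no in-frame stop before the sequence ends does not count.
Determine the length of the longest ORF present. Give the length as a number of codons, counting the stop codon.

Reverse complement (5'→3'): CGGCGTGCGCATCGGGTATGAGTTCCAACTCAGAGCATGCGCCGTATCATTCCATAATTGCACATCCGAAATATAGACGTGACT
Frame +1: AGT CAC GTC TAT ATT TCG GAT GTG CAA TTA TGG AAT GAT ACG GCG CAT GCT CTG AGT TGG AAC TCA TAC CCG ATG CGC ACG CCG — no ATG→stop ORF.
Frame +2: GTC ACG TCT ATA TTT CGG ATG TGC AAT TAT GGA ATG ATA CGG CGC ATG CTC TGA GTT GGA ACT CAT ACC CGA TGC GCA CGC — ATG at 20, stop TGA at 53 → 36 nt; ATG at 35, stop TGA at 53 → 21 nt; ATG at 47, stop TGA at 53 → 9 nt.
Frame +3: TCA CGT CTA TAT TTC GGA TGT GCA ATT ATG GAA TGA TAC GGC GCA TGC TCT GAG TTG GAA CTC ATA CCC GAT GCG CAC GCC — ATG at 30, stop TGA at 36 → 9 nt.
Frame -1: CGG CGT GCG CAT CGG GTA TGA GTT CCA ACT CAG AGC ATG CGC CGT ATC ATT CCA TAA TTG CAC ATC CGA AAT ATA GAC GTG ACT — ATG at 37, stop TAA at 55 → 21 nt.
Frame -2: GGC GTG CGC ATC GGG TAT GAG TTC CAA CTC AGA GCA TGC GCC GTA TCA TTC CAT AAT TGC ACA TCC GAA ATA TAG ACG TGA — no ATG→stop ORF.
Frame -3: GCG TGC GCA TCG GGT ATG AGT TCC AAC TCA GAG CAT GCG CCG TAT CAT TCC ATA ATT GCA CAT CCG AAA TAT AGA CGT GAC — no ATG→stop ORF.
Longest: frame +2, positions 20–55, 36 nt = 12 codons = 11 aa. → 12 codons.

12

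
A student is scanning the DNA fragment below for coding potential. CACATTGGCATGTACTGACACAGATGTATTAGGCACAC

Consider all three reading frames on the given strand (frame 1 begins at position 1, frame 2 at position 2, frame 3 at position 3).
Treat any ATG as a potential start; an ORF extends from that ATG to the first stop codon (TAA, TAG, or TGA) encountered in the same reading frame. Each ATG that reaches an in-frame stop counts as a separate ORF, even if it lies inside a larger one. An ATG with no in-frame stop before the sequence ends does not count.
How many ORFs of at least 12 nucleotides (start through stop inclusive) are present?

Frame 1: CAC ATT GGC ATG TAC TGA CAC AGA TGT ATT AGG CAC — ATG at 10, stop TGA at 16 → 9 nt.
Frame 2: ACA TTG GCA TGT ACT GAC ACA GAT GTA TTA GGC ACA — no ATG→stop ORF.
Frame 3: CAT TGG CAT GTA CTG ACA CAG ATG TAT TAG GCA CAC — ATG at 24, stop TAG at 30 → 9 nt.
No ORF reaches 12 nucleotides. Count = 0.

0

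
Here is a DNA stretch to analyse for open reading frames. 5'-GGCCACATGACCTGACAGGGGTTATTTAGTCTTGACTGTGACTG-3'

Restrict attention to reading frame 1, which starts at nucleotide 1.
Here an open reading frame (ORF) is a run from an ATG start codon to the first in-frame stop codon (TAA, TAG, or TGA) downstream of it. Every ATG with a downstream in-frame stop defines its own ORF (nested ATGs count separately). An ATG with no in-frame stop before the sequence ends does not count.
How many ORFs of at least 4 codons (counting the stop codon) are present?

0

Frame 1: GGC CAC ATG ACC TGA CAG GGG TTA TTT AGT CTT GAC TGT GAC — ATG at 7, stop TGA at 13 → 9 nt.
No ORF reaches 4 codons. Count = 0.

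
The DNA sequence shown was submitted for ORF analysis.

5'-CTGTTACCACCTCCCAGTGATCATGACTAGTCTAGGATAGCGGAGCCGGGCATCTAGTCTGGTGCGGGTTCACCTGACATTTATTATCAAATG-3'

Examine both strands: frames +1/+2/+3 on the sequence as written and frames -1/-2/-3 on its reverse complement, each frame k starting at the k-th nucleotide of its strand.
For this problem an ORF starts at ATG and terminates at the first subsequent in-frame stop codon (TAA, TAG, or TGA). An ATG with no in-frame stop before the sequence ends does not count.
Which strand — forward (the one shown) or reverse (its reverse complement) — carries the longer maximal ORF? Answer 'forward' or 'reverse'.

Reverse complement (5'→3'): CATTTGATAATAAATGTCAGGTGAACCCGCACCAGACTAGATGCCCGGCTCCGCTATCCTAGACTAGTCATGATCACTGGGAGGTGGTAACAG
Frame +1: CTG TTA CCA CCT CCC AGT GAT CAT GAC TAG TCT AGG ATA GCG GAG CCG GGC ATC TAG TCT GGT GCG GGT TCA CCT GAC ATT TAT TAT CAA ATG — no ATG→stop ORF.
Frame +2: TGT TAC CAC CTC CCA GTG ATC ATG ACT AGT CTA GGA TAG CGG AGC CGG GCA TCT AGT CTG GTG CGG GTT CAC CTG ACA TTT ATT ATC AAA — ATG at 23, stop TAG at 38 → 18 nt.
Frame +3: GTT ACC ACC TCC CAG TGA TCA TGA CTA GTC TAG GAT AGC GGA GCC GGG CAT CTA GTC TGG TGC GGG TTC ACC TGA CAT TTA TTA TCA AAT — no ATG→stop ORF.
Frame -1: CAT TTG ATA ATA AAT GTC AGG TGA ACC CGC ACC AGA CTA GAT GCC CGG CTC CGC TAT CCT AGA CTA GTC ATG ATC ACT GGG AGG TGG TAA CAG — ATG at 70, stop TAA at 88 → 21 nt.
Frame -2: ATT TGA TAA TAA ATG TCA GGT GAA CCC GCA CCA GAC TAG ATG CCC GGC TCC GCT ATC CTA GAC TAG TCA TGA TCA CTG GGA GGT GGT AAC — ATG at 14, stop TAG at 38 → 27 nt; ATG at 41, stop TAG at 65 → 27 nt.
Frame -3: TTT GAT AAT AAA TGT CAG GTG AAC CCG CAC CAG ACT AGA TGC CCG GCT CCG CTA TCC TAG ACT AGT CAT GAT CAC TGG GAG GTG GTA ACA — no ATG→stop ORF.
Forward-strand max 18 nt; reverse-strand max 27 nt. The reverse strand has the longer ORF.

reverse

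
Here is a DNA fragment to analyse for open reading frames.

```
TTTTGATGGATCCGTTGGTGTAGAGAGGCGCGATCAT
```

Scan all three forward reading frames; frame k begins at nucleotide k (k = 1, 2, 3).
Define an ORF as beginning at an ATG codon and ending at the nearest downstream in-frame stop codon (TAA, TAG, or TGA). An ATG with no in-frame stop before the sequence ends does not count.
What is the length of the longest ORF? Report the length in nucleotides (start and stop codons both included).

Frame 1: TTT TGA TGG ATC CGT TGG TGT AGA GAG GCG CGA TCA — no ATG→stop ORF.
Frame 2: TTT GAT GGA TCC GTT GGT GTA GAG AGG CGC GAT CAT — no ATG→stop ORF.
Frame 3: TTG ATG GAT CCG TTG GTG TAG AGA GGC GCG ATC — ATG at 6, stop TAG at 21 → 18 nt.
Longest: frame 3, positions 6–23, 18 nt = 6 codons = 5 aa. → 18 nucleotides.

18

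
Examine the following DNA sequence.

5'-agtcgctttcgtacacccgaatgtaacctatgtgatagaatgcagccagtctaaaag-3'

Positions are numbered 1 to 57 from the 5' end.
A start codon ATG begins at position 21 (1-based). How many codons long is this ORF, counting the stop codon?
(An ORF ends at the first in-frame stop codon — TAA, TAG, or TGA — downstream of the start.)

2

Codons from position 21: ATG (21–23), TAA (24–26).
TAA is the first in-frame stop; that's 2 codons including the stop.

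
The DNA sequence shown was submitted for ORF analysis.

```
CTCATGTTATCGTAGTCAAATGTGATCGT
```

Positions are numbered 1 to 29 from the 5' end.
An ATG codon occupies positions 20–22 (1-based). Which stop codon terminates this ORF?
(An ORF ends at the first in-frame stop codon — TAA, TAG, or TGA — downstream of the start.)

Codons from position 20: ATG (20–22), TGA (23–25).
The first in-frame stop codon is TGA.

TGA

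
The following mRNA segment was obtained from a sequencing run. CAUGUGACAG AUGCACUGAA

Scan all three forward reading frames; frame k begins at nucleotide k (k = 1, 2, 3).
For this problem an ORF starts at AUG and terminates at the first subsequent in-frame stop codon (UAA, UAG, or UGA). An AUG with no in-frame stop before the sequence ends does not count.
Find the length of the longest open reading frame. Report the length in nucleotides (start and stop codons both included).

9

Frame 1: CAU GUG ACA GAU GCA CUG — no AUG→stop ORF.
Frame 2: AUG UGA CAG AUG CAC UGA — AUG at 2, stop UGA at 5 → 6 nt; AUG at 11, stop UGA at 17 → 9 nt.
Frame 3: UGU GAC AGA UGC ACU GAA — no AUG→stop ORF.
Longest: frame 2, positions 11–19, 9 nt = 3 codons = 2 aa. → 9 nucleotides.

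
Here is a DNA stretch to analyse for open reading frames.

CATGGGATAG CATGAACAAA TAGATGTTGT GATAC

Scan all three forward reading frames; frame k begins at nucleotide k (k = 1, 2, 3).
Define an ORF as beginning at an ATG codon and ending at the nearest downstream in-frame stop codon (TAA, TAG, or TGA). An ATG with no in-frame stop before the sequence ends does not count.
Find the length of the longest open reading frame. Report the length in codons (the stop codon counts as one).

Frame 1: CAT GGG ATA GCA TGA ACA AAT AGA TGT TGT GAT — no ATG→stop ORF.
Frame 2: ATG GGA TAG CAT GAA CAA ATA GAT GTT GTG ATA — ATG at 2, stop TAG at 8 → 9 nt.
Frame 3: TGG GAT AGC ATG AAC AAA TAG ATG TTG TGA TAC — ATG at 12, stop TAG at 21 → 12 nt; ATG at 24, stop TGA at 30 → 9 nt.
Longest: frame 3, positions 12–23, 12 nt = 4 codons = 3 aa. → 4 codons.

4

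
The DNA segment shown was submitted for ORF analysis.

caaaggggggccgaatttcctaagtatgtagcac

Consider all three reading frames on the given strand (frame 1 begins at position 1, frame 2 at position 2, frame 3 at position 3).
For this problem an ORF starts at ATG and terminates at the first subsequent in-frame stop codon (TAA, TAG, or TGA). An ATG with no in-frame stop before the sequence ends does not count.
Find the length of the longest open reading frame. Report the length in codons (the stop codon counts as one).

2

Frame 1: CAA AGG GGG GCC GAA TTT CCT AAG TAT GTA GCA — no ATG→stop ORF.
Frame 2: AAA GGG GGG CCG AAT TTC CTA AGT ATG TAG CAC — ATG at 26, stop TAG at 29 → 6 nt.
Frame 3: AAG GGG GGC CGA ATT TCC TAA GTA TGT AGC — no ATG→stop ORF.
Longest: frame 2, positions 26–31, 6 nt = 2 codons = 1 aa. → 2 codons.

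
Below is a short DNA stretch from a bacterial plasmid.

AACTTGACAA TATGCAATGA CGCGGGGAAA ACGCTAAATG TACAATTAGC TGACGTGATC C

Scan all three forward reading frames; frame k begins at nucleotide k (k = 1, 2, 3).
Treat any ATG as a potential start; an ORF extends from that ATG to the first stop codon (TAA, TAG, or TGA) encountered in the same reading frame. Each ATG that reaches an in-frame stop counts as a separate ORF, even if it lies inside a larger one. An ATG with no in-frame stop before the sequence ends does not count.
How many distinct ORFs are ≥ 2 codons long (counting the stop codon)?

3

Frame 1: AAC TTG ACA ATA TGC AAT GAC GCG GGG AAA ACG CTA AAT GTA CAA TTA GCT GAC GTG ATC — no ATG→stop ORF.
Frame 2: ACT TGA CAA TAT GCA ATG ACG CGG GGA AAA CGC TAA ATG TAC AAT TAG CTG ACG TGA TCC — ATG at 17, stop TAA at 35 → 21 nt; ATG at 38, stop TAG at 47 → 12 nt.
Frame 3: CTT GAC AAT ATG CAA TGA CGC GGG GAA AAC GCT AAA TGT ACA ATT AGC TGA CGT GAT — ATG at 12, stop TGA at 18 → 9 nt.
ORFs ≥ 2 codons: frame 2 17–37 (7 codons), frame 2 38–49 (4 codons), frame 3 12–20 (3 codons). Count = 3.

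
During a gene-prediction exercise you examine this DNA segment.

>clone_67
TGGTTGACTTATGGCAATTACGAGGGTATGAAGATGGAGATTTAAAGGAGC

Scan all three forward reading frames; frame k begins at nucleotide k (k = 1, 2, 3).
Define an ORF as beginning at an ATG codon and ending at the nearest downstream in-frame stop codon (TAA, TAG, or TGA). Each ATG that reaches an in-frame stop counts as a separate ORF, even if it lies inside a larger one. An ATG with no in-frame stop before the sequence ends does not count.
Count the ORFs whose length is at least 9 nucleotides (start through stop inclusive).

3

Frame 1: TGG TTG ACT TAT GGC AAT TAC GAG GGT ATG AAG ATG GAG ATT TAA AGG AGC — ATG at 28, stop TAA at 43 → 18 nt; ATG at 34, stop TAA at 43 → 12 nt.
Frame 2: GGT TGA CTT ATG GCA ATT ACG AGG GTA TGA AGA TGG AGA TTT AAA GGA — ATG at 11, stop TGA at 29 → 21 nt.
Frame 3: GTT GAC TTA TGG CAA TTA CGA GGG TAT GAA GAT GGA GAT TTA AAG GAG — no ATG→stop ORF.
ORFs ≥ 9 nucleotides: frame 1 28–45 (18 nucleotides), frame 1 34–45 (12 nucleotides), frame 2 11–31 (21 nucleotides). Count = 3.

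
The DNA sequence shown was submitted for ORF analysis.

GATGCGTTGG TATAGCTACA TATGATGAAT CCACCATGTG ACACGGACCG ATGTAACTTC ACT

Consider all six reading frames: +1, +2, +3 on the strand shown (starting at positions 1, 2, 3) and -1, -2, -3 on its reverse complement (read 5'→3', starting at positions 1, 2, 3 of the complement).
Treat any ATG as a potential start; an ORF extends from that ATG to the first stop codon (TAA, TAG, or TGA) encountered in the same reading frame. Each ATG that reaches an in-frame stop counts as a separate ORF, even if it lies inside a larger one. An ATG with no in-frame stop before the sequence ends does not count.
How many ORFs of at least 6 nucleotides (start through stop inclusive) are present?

Reverse complement (5'→3'): AGTGAAGTTACATCGGTCCGTGTCACATGGTGGATTCATCATATGTAGCTATACCAACGCATC
Frame +1: GAT GCG TTG GTA TAG CTA CAT ATG ATG AAT CCA CCA TGT GAC ACG GAC CGA TGT AAC TTC ACT — no ATG→stop ORF.
Frame +2: ATG CGT TGG TAT AGC TAC ATA TGA TGA ATC CAC CAT GTG ACA CGG ACC GAT GTA ACT TCA — ATG at 2, stop TGA at 23 → 24 nt.
Frame +3: TGC GTT GGT ATA GCT ACA TAT GAT GAA TCC ACC ATG TGA CAC GGA CCG ATG TAA CTT CAC — ATG at 36, stop TGA at 39 → 6 nt; ATG at 51, stop TAA at 54 → 6 nt.
Frame -1: AGT GAA GTT ACA TCG GTC CGT GTC ACA TGG TGG ATT CAT CAT ATG TAG CTA TAC CAA CGC ATC — ATG at 43, stop TAG at 46 → 6 nt.
Frame -2: GTG AAG TTA CAT CGG TCC GTG TCA CAT GGT GGA TTC ATC ATA TGT AGC TAT ACC AAC GCA — no ATG→stop ORF.
Frame -3: TGA AGT TAC ATC GGT CCG TGT CAC ATG GTG GAT TCA TCA TAT GTA GCT ATA CCA ACG CAT — no ATG→stop ORF.
ORFs ≥ 6 nucleotides: frame +2 2–25 (24 nucleotides), frame +3 36–41 (6 nucleotides), frame +3 51–56 (6 nucleotides), frame -1 43–48 (6 nucleotides). Count = 4.

4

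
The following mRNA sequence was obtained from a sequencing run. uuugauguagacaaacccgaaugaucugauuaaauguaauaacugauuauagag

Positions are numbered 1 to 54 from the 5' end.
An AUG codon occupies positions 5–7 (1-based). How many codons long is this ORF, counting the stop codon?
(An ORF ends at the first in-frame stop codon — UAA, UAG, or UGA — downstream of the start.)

Codons from position 5: AUG (5–7), UAG (8–10).
UAG is the first in-frame stop; that's 2 codons including the stop.

2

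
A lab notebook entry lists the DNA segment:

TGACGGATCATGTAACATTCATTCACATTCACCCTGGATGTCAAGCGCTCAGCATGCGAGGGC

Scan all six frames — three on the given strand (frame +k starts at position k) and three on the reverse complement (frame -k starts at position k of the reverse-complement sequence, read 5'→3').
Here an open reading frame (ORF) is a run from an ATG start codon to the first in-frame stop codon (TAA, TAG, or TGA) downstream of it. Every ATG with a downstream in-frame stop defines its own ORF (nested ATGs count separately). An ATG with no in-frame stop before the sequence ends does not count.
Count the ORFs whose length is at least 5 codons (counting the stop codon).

Reverse complement (5'→3'): GCCCTCGCATGCTGAGCGCTTGACATCCAGGGTGAATGTGAATGAATGTTACATGATCCGTCA
Frame +1: TGA CGG ATC ATG TAA CAT TCA TTC ACA TTC ACC CTG GAT GTC AAG CGC TCA GCA TGC GAG GGC — ATG at 10, stop TAA at 13 → 6 nt.
Frame +2: GAC GGA TCA TGT AAC ATT CAT TCA CAT TCA CCC TGG ATG TCA AGC GCT CAG CAT GCG AGG — no ATG→stop ORF.
Frame +3: ACG GAT CAT GTA ACA TTC ATT CAC ATT CAC CCT GGA TGT CAA GCG CTC AGC ATG CGA GGG — no ATG→stop ORF.
Frame -1: GCC CTC GCA TGC TGA GCG CTT GAC ATC CAG GGT GAA TGT GAA TGA ATG TTA CAT GAT CCG TCA — no ATG→stop ORF.
Frame -2: CCC TCG CAT GCT GAG CGC TTG ACA TCC AGG GTG AAT GTG AAT GAA TGT TAC ATG ATC CGT — no ATG→stop ORF.
Frame -3: CCT CGC ATG CTG AGC GCT TGA CAT CCA GGG TGA ATG TGA ATG AAT GTT ACA TGA TCC GTC — ATG at 9, stop TGA at 21 → 15 nt; ATG at 36, stop TGA at 39 → 6 nt; ATG at 42, stop TGA at 54 → 15 nt.
ORFs ≥ 5 codons: frame -3 9–23 (5 codons), frame -3 42–56 (5 codons). Count = 2.

2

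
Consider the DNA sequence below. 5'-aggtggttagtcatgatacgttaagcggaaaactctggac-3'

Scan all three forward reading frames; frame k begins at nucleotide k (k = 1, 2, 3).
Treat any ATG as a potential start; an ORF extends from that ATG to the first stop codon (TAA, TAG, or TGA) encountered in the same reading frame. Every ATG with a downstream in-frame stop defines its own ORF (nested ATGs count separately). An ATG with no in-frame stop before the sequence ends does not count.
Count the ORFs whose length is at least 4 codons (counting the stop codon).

Frame 1: AGG TGG TTA GTC ATG ATA CGT TAA GCG GAA AAC TCT GGA — ATG at 13, stop TAA at 22 → 12 nt.
Frame 2: GGT GGT TAG TCA TGA TAC GTT AAG CGG AAA ACT CTG GAC — no ATG→stop ORF.
Frame 3: GTG GTT AGT CAT GAT ACG TTA AGC GGA AAA CTC TGG — no ATG→stop ORF.
ORFs ≥ 4 codons: frame 1 13–24 (4 codons). Count = 1.

1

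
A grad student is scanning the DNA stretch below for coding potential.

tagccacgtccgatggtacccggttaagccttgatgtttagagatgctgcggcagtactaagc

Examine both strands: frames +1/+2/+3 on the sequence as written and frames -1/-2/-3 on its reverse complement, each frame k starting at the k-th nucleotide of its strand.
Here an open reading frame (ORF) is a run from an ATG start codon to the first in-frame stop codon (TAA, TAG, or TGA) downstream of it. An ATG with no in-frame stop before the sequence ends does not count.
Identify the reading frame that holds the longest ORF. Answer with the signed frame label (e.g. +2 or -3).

Reverse complement (5'→3'): GCTTAGTACTGCCGCAGCATCTCTAAACATCAAGGCTTAACCGGGTACCATCGGACGTGGCTA
Frame +1: TAG CCA CGT CCG ATG GTA CCC GGT TAA GCC TTG ATG TTT AGA GAT GCT GCG GCA GTA CTA AGC — ATG at 13, stop TAA at 25 → 15 nt.
Frame +2: AGC CAC GTC CGA TGG TAC CCG GTT AAG CCT TGA TGT TTA GAG ATG CTG CGG CAG TAC TAA — ATG at 44, stop TAA at 59 → 18 nt.
Frame +3: GCC ACG TCC GAT GGT ACC CGG TTA AGC CTT GAT GTT TAG AGA TGC TGC GGC AGT ACT AAG — no ATG→stop ORF.
Frame -1: GCT TAG TAC TGC CGC AGC ATC TCT AAA CAT CAA GGC TTA ACC GGG TAC CAT CGG ACG TGG CTA — no ATG→stop ORF.
Frame -2: CTT AGT ACT GCC GCA GCA TCT CTA AAC ATC AAG GCT TAA CCG GGT ACC ATC GGA CGT GGC — no ATG→stop ORF.
Frame -3: TTA GTA CTG CCG CAG CAT CTC TAA ACA TCA AGG CTT AAC CGG GTA CCA TCG GAC GTG GCT — no ATG→stop ORF.
Longest ORF is 18 nt in frame +2 (positions 44–61).

+2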